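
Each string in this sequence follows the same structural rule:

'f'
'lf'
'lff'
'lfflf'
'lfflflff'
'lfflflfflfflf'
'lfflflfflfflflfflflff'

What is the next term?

lfflflfflfflflfflflfflfflflfflfflf

This is a Fibonacci-style word recurrence s(k) = s(k−1)·s(k−2): e.g. lf·f = lff.
The next term joins lfflflfflfflflfflflff and lfflflfflfflf.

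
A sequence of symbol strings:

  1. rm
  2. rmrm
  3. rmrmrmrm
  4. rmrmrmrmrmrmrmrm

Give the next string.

rmrmrmrmrmrmrmrmrmrmrmrmrmrmrmrm

Every step duplicates the string.
So the next term is two copies of rmrmrmrmrmrmrmrm.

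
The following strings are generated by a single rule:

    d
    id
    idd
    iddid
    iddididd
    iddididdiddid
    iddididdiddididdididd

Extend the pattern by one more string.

iddididdiddididdididdiddididdiddid

Each term (from the third on) is the previous term followed by the one before it: term 3 = id·d = idd.
So term 8 is iddididdiddididdididd·iddididdiddid.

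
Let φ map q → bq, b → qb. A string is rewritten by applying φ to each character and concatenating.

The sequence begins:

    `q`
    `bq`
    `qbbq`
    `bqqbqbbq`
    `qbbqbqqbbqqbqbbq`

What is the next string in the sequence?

Rewriting the 16 symbols of qbbqbqqbbqqbqbbq one by one yields bq qb qb bq qb bq bq qb qb bq bq qb bq qb qb bq; concatenated:

bqqbqbbqqbbqbqqbqbbqbqqbbqqbqbbq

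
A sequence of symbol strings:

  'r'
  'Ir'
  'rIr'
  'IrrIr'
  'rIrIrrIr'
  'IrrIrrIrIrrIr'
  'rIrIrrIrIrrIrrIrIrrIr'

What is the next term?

IrrIrrIrIrrIrrIrIrrIrIrrIrrIrIrrIr

This is a Fibonacci-style word recurrence s(k) = s(k−2)·s(k−1): e.g. r·Ir = rIr.
Continuing: IrrIrrIrIrrIr · rIrIrrIrIrrIrrIrIrrIr gives term 8.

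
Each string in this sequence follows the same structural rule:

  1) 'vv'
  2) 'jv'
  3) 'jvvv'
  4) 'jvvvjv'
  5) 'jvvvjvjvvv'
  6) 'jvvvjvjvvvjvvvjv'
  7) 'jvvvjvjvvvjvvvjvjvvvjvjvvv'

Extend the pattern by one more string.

This is a Fibonacci-style word recurrence s(k) = s(k−1)·s(k−2): e.g. jv·vv = jvvv.
So term 8 is jvvvjvjvvvjvvvjvjvvvjvjvvv·jvvvjvjvvvjvvvjv.

jvvvjvjvvvjvvvjvjvvvjvjvvvjvvvjvjvvvjvvvjv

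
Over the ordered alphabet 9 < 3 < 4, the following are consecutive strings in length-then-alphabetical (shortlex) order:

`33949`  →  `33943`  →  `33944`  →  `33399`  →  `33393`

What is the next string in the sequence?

The successor of 33393 increments the rightmost position that isn't already 4 and resets every position after it to 9.

33394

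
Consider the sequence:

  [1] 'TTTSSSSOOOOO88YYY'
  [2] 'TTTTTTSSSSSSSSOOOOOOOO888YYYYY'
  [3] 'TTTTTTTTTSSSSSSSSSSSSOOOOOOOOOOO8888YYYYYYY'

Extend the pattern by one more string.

Term n consists of 3n T's, followed by 4n S's, followed by 3n+2 O's, followed by n+1 8's, followed by 2n+1 Y's (n = 1, 2, …).
At n = 4 the blocks have lengths 12, 16, 14, 5, 9.

TTTTTTTTTTTTSSSSSSSSSSSSSSSSOOOOOOOOOOOOOO88888YYYYYYYYY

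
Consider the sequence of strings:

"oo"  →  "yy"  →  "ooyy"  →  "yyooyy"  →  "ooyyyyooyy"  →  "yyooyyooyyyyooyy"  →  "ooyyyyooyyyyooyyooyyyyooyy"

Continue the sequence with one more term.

yyooyyooyyyyooyyooyyyyooyyyyooyyooyyyyooyy

Each term (from the third on) is the two preceding terms concatenated in order: term 3 = oo·yy = ooyy.
So term 8 is yyooyyooyyyyooyy·ooyyyyooyyyyooyyooyyyyooyy.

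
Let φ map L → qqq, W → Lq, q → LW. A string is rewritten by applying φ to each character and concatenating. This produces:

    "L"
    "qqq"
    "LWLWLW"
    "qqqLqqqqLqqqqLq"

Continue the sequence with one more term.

Rewriting the 15 symbols of qqqLqqqqLqqqqLq one by one yields LW LW LW qqq LW LW LW LW qqq LW LW LW LW qqq LW; concatenated:

LWLWLWqqqLWLWLWLWqqqLWLWLWLWqqqLW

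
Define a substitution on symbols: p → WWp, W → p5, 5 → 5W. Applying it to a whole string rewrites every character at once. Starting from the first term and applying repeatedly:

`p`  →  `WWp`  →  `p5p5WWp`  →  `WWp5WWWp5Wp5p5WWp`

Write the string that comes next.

Applying the rule to each of the 17 symbols of WWp5WWWp5Wp5p5WWp gives the pieces p5 p5 WWp 5W p5 p5 p5 WWp 5W p5 WWp 5W WWp 5W p5 p5 WWp, which concatenate to the answer.

p5p5WWp5Wp5p5p5WWp5Wp5WWp5WWWp5Wp5p5WWp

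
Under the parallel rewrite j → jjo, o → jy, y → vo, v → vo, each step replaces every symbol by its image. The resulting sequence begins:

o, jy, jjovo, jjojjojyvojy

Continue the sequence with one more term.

jjojjojyjjojjojyjjovovojyjjovo

Rewriting each symbol of jjojjojyvojy: j→jjo, j→jjo, o→jy, j→jjo, j→jjo, o→jy, j→jjo, y→vo, v→vo, o→jy, j→jjo, y→vo, which concatenates to jjo jjo jy jjo jjo jy jjo vo vo jy jjo vo.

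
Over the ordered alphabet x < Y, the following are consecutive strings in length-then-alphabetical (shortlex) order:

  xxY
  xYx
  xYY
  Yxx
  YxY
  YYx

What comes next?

Treat YYx as a base-2 numeral over the given alphabet and add one, carrying through any trailing Y's.

YYY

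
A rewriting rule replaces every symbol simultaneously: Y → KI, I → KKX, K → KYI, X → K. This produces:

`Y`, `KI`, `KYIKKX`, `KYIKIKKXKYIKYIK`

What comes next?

KYIKIKKXKYIKKXKYIKYIKKYIKIKKXKYIKIKKXKYI

Replace each of the 15 characters of KYIKIKKXKYIKYIK in place — KYI KI KKX KYI KKX KYI KYI K KYI KI KKX KYI KI KKX KYI — and concatenate.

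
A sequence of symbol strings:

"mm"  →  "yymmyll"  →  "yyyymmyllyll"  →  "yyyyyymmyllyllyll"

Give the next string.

Each term wraps the previous one in yy on the left and yll on the right.
One more step from yyyyyymmyllyllyll gives the answer.

yyyyyyyymmyllyllyllyll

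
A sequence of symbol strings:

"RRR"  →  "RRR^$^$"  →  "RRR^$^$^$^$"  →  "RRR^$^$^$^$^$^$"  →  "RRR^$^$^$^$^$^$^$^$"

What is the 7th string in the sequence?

RRR^$^$^$^$^$^$^$^$^$^$^$^$

The strings grow by a fixed suffix ^$^$ each time.
From RRR^$^$^$^$^$^$^$^$, 2 further steps: RRR^$^$^$^$^$^$^$^$ → RRR^$^$^$^$^$^$^$^$^$^$ → (answer).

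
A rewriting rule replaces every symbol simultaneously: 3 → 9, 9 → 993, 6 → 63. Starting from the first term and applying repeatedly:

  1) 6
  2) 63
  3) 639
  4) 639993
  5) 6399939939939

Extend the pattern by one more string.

639993993993999399399939939993

Replace each of the 13 characters of 6399939939939 in place — 63 9 993 993 993 9 993 993 9 993 993 9 993 — and concatenate.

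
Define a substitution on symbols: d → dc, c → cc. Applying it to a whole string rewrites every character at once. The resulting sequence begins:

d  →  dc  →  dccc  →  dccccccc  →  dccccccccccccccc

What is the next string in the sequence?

Applying the rule to each of the 16 symbols of dccccccccccccccc gives the pieces dc cc cc cc cc cc cc cc cc cc cc cc cc cc cc cc, which concatenate to the answer.

dccccccccccccccccccccccccccccccc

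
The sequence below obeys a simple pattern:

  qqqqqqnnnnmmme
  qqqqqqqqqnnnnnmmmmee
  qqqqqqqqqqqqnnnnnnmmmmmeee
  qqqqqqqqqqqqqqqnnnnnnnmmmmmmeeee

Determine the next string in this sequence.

qqqqqqqqqqqqqqqqqqnnnnnnnnmmmmmmmeeeee

The n-th term is 3n q's then n+2 n's then n+1 m's then n-1 e's, where the shown terms are n = 2, 3, 4, 5.
At n = 6 the blocks have lengths 18, 8, 7, 5.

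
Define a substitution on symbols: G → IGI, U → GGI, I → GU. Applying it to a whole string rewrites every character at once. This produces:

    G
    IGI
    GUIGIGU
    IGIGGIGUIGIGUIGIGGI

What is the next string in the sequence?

GUIGIGUIGIIGIGUIGIGGIGUIGIGUIGIGGIGUIGIGUIGIIGIGU

φ(IGIGGIGUIGIGUIGIGGI) expands symbol-by-symbol to GU IGI GU IGI IGI GU IGI GGI GU IGI GU IGI GGI GU IGI GU IGI IGI GU; joining the 19 pieces gives the next term.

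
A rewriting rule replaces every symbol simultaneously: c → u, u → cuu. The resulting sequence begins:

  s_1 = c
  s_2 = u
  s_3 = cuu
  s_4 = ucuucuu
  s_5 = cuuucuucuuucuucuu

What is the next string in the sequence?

Rewriting the 17 symbols of cuuucuucuuucuucuu one by one yields u cuu cuu cuu u cuu cuu u cuu cuu cuu u cuu cuu u cuu cuu; concatenated:

ucuucuucuuucuucuuucuucuucuuucuucuuucuucuu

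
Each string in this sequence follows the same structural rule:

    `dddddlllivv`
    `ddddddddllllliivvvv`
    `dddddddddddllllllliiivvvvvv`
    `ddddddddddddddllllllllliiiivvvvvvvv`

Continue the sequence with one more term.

dddddddddddddddddllllllllllliiiiivvvvvvvvvv

Reading off run lengths: d runs 5, 8, 11, 14; l runs 3, 5, 7, 9; i runs 1, 2, 3, 4; v runs 2, 4, 6, 8 — each is linear in n (n = 1, 2, …).
At n = 5 the blocks have lengths 17, 11, 5, 10.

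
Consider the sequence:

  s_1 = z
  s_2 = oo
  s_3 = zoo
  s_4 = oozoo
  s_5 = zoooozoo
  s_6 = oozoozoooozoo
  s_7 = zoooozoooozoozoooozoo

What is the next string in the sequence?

oozoozoooozoozoooozoooozoozoooozoo

This is a Fibonacci-style word recurrence s(k) = s(k−2)·s(k−1): e.g. z·oo = zoo.
Continuing: oozoozoooozoo · zoooozoooozoozoooozoo gives term 8.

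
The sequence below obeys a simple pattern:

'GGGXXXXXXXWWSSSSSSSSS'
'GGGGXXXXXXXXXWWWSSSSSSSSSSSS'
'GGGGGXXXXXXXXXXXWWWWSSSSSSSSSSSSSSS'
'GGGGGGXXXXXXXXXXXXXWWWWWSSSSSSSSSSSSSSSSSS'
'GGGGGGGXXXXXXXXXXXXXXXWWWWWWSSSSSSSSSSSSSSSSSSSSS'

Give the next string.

GGGGGGGGXXXXXXXXXXXXXXXXXWWWWWWWSSSSSSSSSSSSSSSSSSSSSSSS

The n-th term is n G's then 2n+1 X's then n-1 W's then 3n S's, where the shown terms are n = 3, 4, 5, 6, 7.
At n = 8 the blocks have lengths 8, 17, 7, 24.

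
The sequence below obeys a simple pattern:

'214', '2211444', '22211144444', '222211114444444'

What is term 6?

The n-th term is n 2's then n 1's then 2n-1 4's (n = 1, 2, …).
For term 6, n = 6, so the run lengths are 6, 6, 11.

22222211111144444444444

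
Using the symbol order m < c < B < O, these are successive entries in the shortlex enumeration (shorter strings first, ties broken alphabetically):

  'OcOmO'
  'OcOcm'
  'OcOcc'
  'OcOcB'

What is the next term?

Treat OcOcB as a base-4 numeral over the given alphabet and add one, carrying through any trailing O's.

OcOcO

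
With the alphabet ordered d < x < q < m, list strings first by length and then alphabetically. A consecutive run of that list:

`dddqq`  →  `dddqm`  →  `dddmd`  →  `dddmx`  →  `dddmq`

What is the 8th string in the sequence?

Stepping forward 3 times from dddmq: dddmq → dddmm → ddxdd, then the target.

ddxdx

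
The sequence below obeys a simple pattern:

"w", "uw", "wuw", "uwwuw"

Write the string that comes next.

This is a Fibonacci-style word recurrence s(k) = s(k−2)·s(k−1): e.g. w·uw = wuw.
The next term joins wuw and uwwuw.

wuwuwwuw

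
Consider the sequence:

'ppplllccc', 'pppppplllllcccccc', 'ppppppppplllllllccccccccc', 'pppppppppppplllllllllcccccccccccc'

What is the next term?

ppppppppppppppplllllllllllccccccccccccccc

Reading off run lengths: p runs 3, 6, 9, 12; l runs 3, 5, 7, 9; c runs 3, 6, 9, 12 — each is linear in n (n = 1, 2, …).
At n = 5 the blocks have lengths 15, 11, 15.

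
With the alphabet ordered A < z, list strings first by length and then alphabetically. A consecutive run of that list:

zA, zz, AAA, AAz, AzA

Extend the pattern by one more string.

Azz

The successor of AzA increments the rightmost position that isn't already z and resets every position after it to A.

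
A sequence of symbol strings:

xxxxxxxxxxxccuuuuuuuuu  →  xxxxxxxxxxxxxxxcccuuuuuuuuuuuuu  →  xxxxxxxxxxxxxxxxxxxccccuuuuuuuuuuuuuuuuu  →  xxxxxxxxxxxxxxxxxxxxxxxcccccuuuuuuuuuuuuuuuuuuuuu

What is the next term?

xxxxxxxxxxxxxxxxxxxxxxxxxxxccccccuuuuuuuuuuuuuuuuuuuuuuuuu

The n-th term is 4n+3 x's then n c's then 4n+1 u's, where the shown terms are n = 2, 3, 4, 5.
At n = 6 the blocks have lengths 27, 6, 25.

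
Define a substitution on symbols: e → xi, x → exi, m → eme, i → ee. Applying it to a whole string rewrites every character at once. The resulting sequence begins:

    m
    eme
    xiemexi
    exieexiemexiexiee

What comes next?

Rewriting the 17 symbols of exieexiemexiexiee one by one yields xi exi ee xi xi exi ee xi eme xi exi ee xi exi ee xi xi; concatenated:

xiexieexixiexieexiemexiexieexiexieexixi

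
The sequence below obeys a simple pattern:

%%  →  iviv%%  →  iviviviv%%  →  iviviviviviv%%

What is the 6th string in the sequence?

Every step adds iviv at the front: s(k+1) = iviv·s(k).
From iviviviviviv%%, 2 further steps: iviviviviviv%% → iviviviviviviviv%% → (answer).

iviviviviviviviviviv%%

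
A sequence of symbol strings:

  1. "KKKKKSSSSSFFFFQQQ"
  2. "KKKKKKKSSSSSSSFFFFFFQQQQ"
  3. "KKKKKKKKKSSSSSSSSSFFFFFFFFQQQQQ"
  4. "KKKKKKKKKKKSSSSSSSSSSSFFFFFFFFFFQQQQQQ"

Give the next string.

KKKKKKKKKKKKKSSSSSSSSSSSSSFFFFFFFFFFFFQQQQQQQ

Reading off run lengths: K runs 5, 7, 9, 11; S runs 5, 7, 9, 11; F runs 4, 6, 8, 10; Q runs 3, 4, 5, 6 — each is linear in n (n = 1, 2, …).
For the next term, n = 5, so the run lengths are 13, 13, 12, 7.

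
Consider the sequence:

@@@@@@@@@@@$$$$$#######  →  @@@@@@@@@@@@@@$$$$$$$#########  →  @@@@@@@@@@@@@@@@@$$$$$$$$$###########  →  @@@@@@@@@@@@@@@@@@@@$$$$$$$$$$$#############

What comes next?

@@@@@@@@@@@@@@@@@@@@@@@$$$$$$$$$$$$$###############

Each string has the form @^{3n+2} $^{2n-1} #^{2n+1}, where the shown terms are n = 3, 4, 5, 6.
At n = 7 the blocks have lengths 23, 13, 15.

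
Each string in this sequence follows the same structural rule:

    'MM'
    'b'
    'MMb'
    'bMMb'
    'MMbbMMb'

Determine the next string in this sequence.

bMMbMMbbMMb

Each term (from the third on) is the two preceding terms concatenated in order: term 3 = MM·b = MMb.
So term 6 is bMMb·MMbbMMb.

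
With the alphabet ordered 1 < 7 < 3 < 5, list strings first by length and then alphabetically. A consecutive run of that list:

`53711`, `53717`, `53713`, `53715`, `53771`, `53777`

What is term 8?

Advancing 2 positions from 53777 through 53777 → 53773 reaches term 8.

53775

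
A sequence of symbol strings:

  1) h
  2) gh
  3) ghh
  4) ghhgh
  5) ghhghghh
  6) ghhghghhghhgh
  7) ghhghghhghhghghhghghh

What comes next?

From term 3 onward, concatenate the last term with the second-to-last: gh·h = ghh, ghh·gh = ghhgh, …
So term 8 is ghhghghhghhghghhghghh·ghhghghhghhgh.

ghhghghhghhghghhghghhghhghghhghhgh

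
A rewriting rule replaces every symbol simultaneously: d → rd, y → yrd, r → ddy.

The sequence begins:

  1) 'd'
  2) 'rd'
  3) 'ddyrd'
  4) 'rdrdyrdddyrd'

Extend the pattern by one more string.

ddyrdddyrdyrdddyrdrdrdyrdddyrd

Rewriting each symbol of rdrdyrdddyrd: r→ddy, d→rd, r→ddy, d→rd, y→yrd, r→ddy, d→rd, d→rd, d→rd, y→yrd, r→ddy, d→rd, which concatenates to ddy rd ddy rd yrd ddy rd rd rd yrd ddy rd.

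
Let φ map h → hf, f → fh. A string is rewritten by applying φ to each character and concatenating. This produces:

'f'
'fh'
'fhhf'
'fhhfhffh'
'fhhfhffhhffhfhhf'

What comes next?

fhhfhffhhffhfhhfhffhfhhffhhfhffh

Replace each of the 16 characters of fhhfhffhhffhfhhf in place — fh hf hf fh hf fh fh hf hf fh fh hf fh hf hf fh — and concatenate.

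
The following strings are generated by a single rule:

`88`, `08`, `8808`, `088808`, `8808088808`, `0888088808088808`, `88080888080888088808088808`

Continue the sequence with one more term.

Each term (from the third on) is the two preceding terms concatenated in order: term 3 = 88·08 = 8808.
So term 8 is 0888088808088808·88080888080888088808088808.

088808880808880888080888080888088808088808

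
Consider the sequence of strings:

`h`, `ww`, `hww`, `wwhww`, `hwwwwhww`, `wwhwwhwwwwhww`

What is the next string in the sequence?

Each term (from the third on) is the two preceding terms concatenated in order: term 3 = h·ww = hww.
The next term joins hwwwwhww and wwhwwhwwwwhww.

hwwwwhwwwwhwwhwwwwhww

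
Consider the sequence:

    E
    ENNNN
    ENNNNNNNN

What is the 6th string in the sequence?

ENNNNNNNNNNNNNNNNNNNN

Each term is the previous one with NNNN appended.
From ENNNNNNNN, 3 further steps: ENNNNNNNN → ENNNNNNNNNNNN → ENNNNNNNNNNNNNNNN → (answer).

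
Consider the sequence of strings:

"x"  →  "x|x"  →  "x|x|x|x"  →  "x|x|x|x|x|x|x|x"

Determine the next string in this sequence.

s(k+1) = s(k)·|·s(k) — each term doubles the last with '|' between the halves.
One more doubling of x|x|x|x|x|x|x|x gives the answer.

x|x|x|x|x|x|x|x|x|x|x|x|x|x|x|x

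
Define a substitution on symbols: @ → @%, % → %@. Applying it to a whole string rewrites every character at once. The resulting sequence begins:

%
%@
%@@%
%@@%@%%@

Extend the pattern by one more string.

Expanding %@@%@%%@: %→%@, @→@%, @→@%, %→%@, @→@%, %→%@, %→%@, @→@%. Concatenated: %@ @% @% %@ @% %@ %@ @%.

%@@%@%%@@%%@%@@%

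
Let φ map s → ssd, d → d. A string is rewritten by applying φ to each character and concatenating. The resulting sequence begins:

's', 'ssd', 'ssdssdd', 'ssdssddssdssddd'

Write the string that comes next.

ssdssddssdssdddssdssddssdssdddd

Replace each of the 15 characters of ssdssddssdssddd in place — ssd ssd d ssd ssd d d ssd ssd d ssd ssd d d d — and concatenate.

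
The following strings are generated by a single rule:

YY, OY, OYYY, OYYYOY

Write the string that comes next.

OYYYOYOYYY

From term 3 onward, concatenate the last term with the second-to-last: OY·YY = OYYY, OYYY·OY = OYYYOY, …
Continuing: OYYYOY · OYYY gives term 5.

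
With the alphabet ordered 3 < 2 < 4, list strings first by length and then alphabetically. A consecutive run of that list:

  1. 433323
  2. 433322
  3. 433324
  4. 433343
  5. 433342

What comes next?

433344

Find the rightmost character of 433342 below 4, bump it to the next letter, and reset everything to its right to 3.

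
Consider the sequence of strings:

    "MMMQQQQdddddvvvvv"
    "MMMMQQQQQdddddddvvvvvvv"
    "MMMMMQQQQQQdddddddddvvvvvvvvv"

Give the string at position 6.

MMMMMMMMQQQQQQQQQdddddddddddddddvvvvvvvvvvvvvvv

Reading off run lengths: M runs 3, 4, 5; Q runs 4, 5, 6; d runs 5, 7, 9; v runs 5, 7, 9 — each is linear in n, where the shown terms are n = 2, 3, 4.
At n = 7 the blocks have lengths 8, 9, 15, 15.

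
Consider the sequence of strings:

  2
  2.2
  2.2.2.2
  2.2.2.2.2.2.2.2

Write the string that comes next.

Each string is two copies of the previous one joined by '.'.
Doubling 2.2.2.2.2.2.2.2 with '.' between the halves:

2.2.2.2.2.2.2.2.2.2.2.2.2.2.2.2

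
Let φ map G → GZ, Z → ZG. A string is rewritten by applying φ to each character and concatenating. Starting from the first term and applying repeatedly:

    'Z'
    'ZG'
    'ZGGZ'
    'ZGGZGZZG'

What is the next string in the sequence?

ZGGZGZZGGZZGZGGZ

Rewriting each symbol of ZGGZGZZG: Z→ZG, G→GZ, G→GZ, Z→ZG, G→GZ, Z→ZG, Z→ZG, G→GZ, which concatenates to ZG GZ GZ ZG GZ ZG ZG GZ.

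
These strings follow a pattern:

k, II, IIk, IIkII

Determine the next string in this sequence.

IIkIIIIk

From term 3 onward, concatenate the last term with the second-to-last: II·k = IIk, IIk·II = IIkII, …
The next term joins IIkII and IIk.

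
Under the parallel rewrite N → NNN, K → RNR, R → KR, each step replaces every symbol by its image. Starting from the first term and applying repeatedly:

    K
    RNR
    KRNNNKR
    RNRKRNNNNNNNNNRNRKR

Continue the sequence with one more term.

Replace each of the 19 characters of RNRKRNNNNNNNNNRNRKR in place — KR NNN KR RNR KR NNN NNN NNN NNN NNN NNN NNN NNN NNN KR NNN KR RNR KR — and concatenate.

KRNNNKRRNRKRNNNNNNNNNNNNNNNNNNNNNNNNNNNKRNNNKRRNRKR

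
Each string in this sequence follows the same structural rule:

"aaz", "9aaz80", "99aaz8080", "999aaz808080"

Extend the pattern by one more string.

9999aaz80808080

Each term wraps the previous one in 9 on the left and 80 on the right.
So the next term is 9·999aaz808080·80.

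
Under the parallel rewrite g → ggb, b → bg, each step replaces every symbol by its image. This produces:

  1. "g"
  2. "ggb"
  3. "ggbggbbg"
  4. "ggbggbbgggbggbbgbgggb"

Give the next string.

Replace each of the 21 characters of ggbggbbgggbggbbgbgggb in place — ggb ggb bg ggb ggb bg bg ggb ggb ggb bg ggb ggb bg bg ggb bg ggb ggb ggb bg — and concatenate.

ggbggbbgggbggbbgbgggbggbggbbgggbggbbgbgggbbgggbggbggbbg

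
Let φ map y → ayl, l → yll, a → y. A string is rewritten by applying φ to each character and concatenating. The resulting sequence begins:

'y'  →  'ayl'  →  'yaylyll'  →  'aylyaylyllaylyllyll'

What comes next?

φ(aylyaylyllaylyllyll) expands symbol-by-symbol to y ayl yll ayl y ayl yll ayl yll yll y ayl yll ayl yll yll ayl yll yll; joining the 19 pieces gives the next term.

yaylyllaylyaylyllaylyllyllyaylyllaylyllyllaylyllyll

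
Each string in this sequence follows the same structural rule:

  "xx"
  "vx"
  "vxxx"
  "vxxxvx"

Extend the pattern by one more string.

vxxxvxvxxx

This is a Fibonacci-style word recurrence s(k) = s(k−1)·s(k−2): e.g. vx·xx = vxxx.
Continuing: vxxxvx · vxxx gives term 5.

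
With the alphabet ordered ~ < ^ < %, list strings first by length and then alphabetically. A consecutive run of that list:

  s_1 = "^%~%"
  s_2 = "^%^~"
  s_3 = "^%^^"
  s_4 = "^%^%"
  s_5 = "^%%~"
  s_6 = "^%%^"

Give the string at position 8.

Stepping forward 2 times from ^%%^: ^%%^ → ^%%%, then the target.

%~~~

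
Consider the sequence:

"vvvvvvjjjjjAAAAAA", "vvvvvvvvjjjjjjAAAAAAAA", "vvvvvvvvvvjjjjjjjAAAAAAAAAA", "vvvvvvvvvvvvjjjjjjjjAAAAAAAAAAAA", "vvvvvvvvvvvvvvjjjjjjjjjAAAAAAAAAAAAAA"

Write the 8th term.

vvvvvvvvvvvvvvvvvvvvjjjjjjjjjjjjAAAAAAAAAAAAAAAAAAAA

The n-th term is 2n v's then n+2 j's then 2n A's, where the shown terms are n = 3, 4, 5, 6, 7.
Setting n = 10 gives 20, 12, 20 characters in each block.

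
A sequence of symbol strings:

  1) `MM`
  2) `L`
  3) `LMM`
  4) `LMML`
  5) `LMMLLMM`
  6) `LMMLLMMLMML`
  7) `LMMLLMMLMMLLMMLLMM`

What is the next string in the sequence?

Each term (from the third on) is the previous term followed by the one before it: term 3 = L·MM = LMM.
The next term joins LMMLLMMLMMLLMMLLMM and LMMLLMMLMML.

LMMLLMMLMMLLMMLLMMLMMLLMMLMML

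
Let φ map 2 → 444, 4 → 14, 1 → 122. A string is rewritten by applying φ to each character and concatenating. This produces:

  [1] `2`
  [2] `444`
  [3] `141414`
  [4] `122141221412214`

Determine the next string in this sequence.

φ(122141221412214) expands symbol-by-symbol to 122 444 444 122 14 122 444 444 122 14 122 444 444 122 14; joining the 15 pieces gives the next term.

122444444122141224444441221412244444412214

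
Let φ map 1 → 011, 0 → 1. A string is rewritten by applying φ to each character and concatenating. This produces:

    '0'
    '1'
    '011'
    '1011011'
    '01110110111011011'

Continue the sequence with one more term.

Rewriting the 17 symbols of 01110110111011011 one by one yields 1 011 011 011 1 011 011 1 011 011 011 1 011 011 1 011 011; concatenated:

10110110111011011101101101110110111011011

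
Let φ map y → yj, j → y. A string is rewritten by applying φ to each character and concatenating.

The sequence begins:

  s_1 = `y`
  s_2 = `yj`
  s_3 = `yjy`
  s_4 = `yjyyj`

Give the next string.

Apply φ to yjyyj symbol by symbol: y→yj, j→y, y→yj, y→yj, j→y; joined: yj y yj yj y.

yjyyjyjy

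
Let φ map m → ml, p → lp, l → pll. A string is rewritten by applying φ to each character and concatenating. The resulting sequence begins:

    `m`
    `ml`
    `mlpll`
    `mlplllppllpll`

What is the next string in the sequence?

mlplllppllpllplllplppllplllppllpll

Replace each of the 13 characters of mlplllppllpll in place — ml pll lp pll pll pll lp lp pll pll lp pll pll — and concatenate.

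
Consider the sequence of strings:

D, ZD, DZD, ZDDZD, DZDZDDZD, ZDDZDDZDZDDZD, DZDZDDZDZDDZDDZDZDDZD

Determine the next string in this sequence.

From term 3 onward, concatenate the second-to-last term with the last: D·ZD = DZD, ZD·DZD = ZDDZD, …
So term 8 is ZDDZDDZDZDDZD·DZDZDDZDZDDZDDZDZDDZD.

ZDDZDDZDZDDZDDZDZDDZDZDDZDDZDZDDZD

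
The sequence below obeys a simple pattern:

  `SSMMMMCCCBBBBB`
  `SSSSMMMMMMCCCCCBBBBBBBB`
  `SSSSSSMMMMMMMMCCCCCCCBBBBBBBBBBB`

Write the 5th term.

Term n consists of 2n S's, followed by 2n+2 M's, followed by 2n+1 C's, followed by 3n+2 B's (n = 1, 2, …).
At n = 5 the blocks have lengths 10, 12, 11, 17.

SSSSSSSSSSMMMMMMMMMMMMCCCCCCCCCCCBBBBBBBBBBBBBBBBB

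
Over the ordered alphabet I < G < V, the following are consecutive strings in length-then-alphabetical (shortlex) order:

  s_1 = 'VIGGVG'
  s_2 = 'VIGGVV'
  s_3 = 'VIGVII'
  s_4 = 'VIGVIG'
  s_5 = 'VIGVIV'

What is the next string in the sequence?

Find the rightmost character of VIGVIV below V, bump it to the next letter, and reset everything to its right to I.

VIGVGI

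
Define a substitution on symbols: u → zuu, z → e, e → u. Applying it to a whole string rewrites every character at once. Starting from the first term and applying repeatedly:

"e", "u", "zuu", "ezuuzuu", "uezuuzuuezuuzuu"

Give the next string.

zuuuezuuzuuezuuzuuuezuuzuuezuuzuu

Replace each of the 15 characters of uezuuzuuezuuzuu in place — zuu u e zuu zuu e zuu zuu u e zuu zuu e zuu zuu — and concatenate.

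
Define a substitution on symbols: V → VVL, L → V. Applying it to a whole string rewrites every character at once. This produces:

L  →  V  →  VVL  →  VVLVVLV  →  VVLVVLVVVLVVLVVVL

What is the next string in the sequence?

φ(VVLVVLVVVLVVLVVVL) expands symbol-by-symbol to VVL VVL V VVL VVL V VVL VVL VVL V VVL VVL V VVL VVL VVL V; joining the 17 pieces gives the next term.

VVLVVLVVVLVVLVVVLVVLVVLVVVLVVLVVVLVVLVVLV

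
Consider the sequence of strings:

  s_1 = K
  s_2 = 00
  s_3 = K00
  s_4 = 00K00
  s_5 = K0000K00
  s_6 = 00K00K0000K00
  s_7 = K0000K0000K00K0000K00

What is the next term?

This is a Fibonacci-style word recurrence s(k) = s(k−2)·s(k−1): e.g. K·00 = K00.
So term 8 is 00K00K0000K00·K0000K0000K00K0000K00.

00K00K0000K00K0000K0000K00K0000K00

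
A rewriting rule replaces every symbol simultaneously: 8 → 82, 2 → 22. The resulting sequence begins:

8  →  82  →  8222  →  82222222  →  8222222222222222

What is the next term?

Rewriting the 16 symbols of 8222222222222222 one by one yields 82 22 22 22 22 22 22 22 22 22 22 22 22 22 22 22; concatenated:

82222222222222222222222222222222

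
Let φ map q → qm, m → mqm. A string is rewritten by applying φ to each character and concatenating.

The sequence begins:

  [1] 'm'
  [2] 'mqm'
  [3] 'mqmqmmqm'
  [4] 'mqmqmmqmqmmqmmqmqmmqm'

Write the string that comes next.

Replace each of the 21 characters of mqmqmmqmqmmqmmqmqmmqm in place — mqm qm mqm qm mqm mqm qm mqm qm mqm mqm qm mqm mqm qm mqm qm mqm mqm qm mqm — and concatenate.

mqmqmmqmqmmqmmqmqmmqmqmmqmmqmqmmqmmqmqmmqmqmmqmmqmqmmqm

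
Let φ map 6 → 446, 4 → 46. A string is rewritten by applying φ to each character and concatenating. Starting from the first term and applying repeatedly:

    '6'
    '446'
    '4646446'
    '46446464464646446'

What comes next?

Replace each of the 17 characters of 46446464464646446 in place — 46 446 46 46 446 46 446 46 46 446 46 446 46 446 46 46 446 — and concatenate.

46446464644646446464644646446464464646446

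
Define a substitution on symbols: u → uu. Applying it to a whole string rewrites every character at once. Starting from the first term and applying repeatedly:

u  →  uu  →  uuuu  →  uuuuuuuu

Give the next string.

Expanding uuuuuuuu: u→uu, u→uu, u→uu, u→uu, u→uu, u→uu, u→uu, u→uu. Concatenated: uu uu uu uu uu uu uu uu.

uuuuuuuuuuuuuuuu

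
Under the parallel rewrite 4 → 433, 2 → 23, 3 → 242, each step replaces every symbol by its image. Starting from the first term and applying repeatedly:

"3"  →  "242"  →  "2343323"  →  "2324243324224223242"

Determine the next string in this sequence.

φ(2324243324224223242) expands symbol-by-symbol to 23 242 23 433 23 433 242 242 23 433 23 23 433 23 23 242 23 433 23; joining the 19 pieces gives the next term.

23242234332343324224223433232343323232422343323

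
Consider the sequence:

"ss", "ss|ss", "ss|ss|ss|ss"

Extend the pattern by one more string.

s(k+1) = s(k)·|·s(k) — each term doubles the last with '|' between the halves.
So the next term is two copies of ss|ss|ss|ss with '|' between the halves.

ss|ss|ss|ss|ss|ss|ss|ss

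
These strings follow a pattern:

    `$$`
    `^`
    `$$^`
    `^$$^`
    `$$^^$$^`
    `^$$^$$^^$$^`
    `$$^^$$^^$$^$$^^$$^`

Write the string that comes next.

^$$^$$^^$$^$$^^$$^^$$^$$^^$$^

Each term (from the third on) is the two preceding terms concatenated in order: term 3 = $$·^ = $$^.
So term 8 is ^$$^$$^^$$^·$$^^$$^^$$^$$^^$$^.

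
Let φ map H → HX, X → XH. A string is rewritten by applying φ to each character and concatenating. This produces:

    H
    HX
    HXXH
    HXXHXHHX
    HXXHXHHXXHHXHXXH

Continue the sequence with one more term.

φ(HXXHXHHXXHHXHXXH) expands symbol-by-symbol to HX XH XH HX XH HX HX XH XH HX HX XH HX XH XH HX; joining the 16 pieces gives the next term.

HXXHXHHXXHHXHXXHXHHXHXXHHXXHXHHX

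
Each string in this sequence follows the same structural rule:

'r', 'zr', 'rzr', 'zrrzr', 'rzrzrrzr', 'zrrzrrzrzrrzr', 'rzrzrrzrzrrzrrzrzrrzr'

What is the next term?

zrrzrrzrzrrzrrzrzrrzrzrrzrrzrzrrzr

From term 3 onward, concatenate the second-to-last term with the last: r·zr = rzr, zr·rzr = zrrzr, …
Continuing: zrrzrrzrzrrzr · rzrzrrzrzrrzrrzrzrrzr gives term 8.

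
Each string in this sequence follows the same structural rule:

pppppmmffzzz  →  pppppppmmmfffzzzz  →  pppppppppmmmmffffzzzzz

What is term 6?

pppppppppppppppmmmmmmmfffffffzzzzzzzz

Term n consists of 2n+1 p's, followed by n m's, followed by n f's, followed by n+1 z's, where the shown terms are n = 2, 3, 4.
For term 6, n = 7, so the run lengths are 15, 7, 7, 8.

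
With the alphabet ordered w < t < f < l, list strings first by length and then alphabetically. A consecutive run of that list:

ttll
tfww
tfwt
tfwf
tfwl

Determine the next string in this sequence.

tftw

Treat tfwl as a base-4 numeral over the given alphabet and add one, carrying through any trailing l's.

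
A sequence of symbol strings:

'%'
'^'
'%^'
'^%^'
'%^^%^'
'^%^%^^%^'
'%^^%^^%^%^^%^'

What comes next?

^%^%^^%^%^^%^^%^%^^%^

This is a Fibonacci-style word recurrence s(k) = s(k−2)·s(k−1): e.g. %·^ = %^.
So term 8 is ^%^%^^%^·%^^%^^%^%^^%^.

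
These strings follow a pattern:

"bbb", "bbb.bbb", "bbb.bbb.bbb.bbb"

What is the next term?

bbb.bbb.bbb.bbb.bbb.bbb.bbb.bbb

s(k+1) = s(k)·.·s(k) — each term doubles the last with '.' between the halves.
One more doubling of bbb.bbb.bbb.bbb gives the answer.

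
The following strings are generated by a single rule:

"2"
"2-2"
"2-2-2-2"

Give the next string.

Every step duplicates the string with '-' between the halves.
Doubling 2-2-2-2 with '-' between the halves:

2-2-2-2-2-2-2-2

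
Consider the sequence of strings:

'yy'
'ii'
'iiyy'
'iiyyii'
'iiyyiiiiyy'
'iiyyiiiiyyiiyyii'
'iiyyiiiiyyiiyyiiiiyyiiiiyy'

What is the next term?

From term 3 onward, concatenate the last term with the second-to-last: ii·yy = iiyy, iiyy·ii = iiyyii, …
Continuing: iiyyiiiiyyiiyyiiiiyyiiiiyy · iiyyiiiiyyiiyyii gives term 8.

iiyyiiiiyyiiyyiiiiyyiiiiyyiiyyiiiiyyiiyyii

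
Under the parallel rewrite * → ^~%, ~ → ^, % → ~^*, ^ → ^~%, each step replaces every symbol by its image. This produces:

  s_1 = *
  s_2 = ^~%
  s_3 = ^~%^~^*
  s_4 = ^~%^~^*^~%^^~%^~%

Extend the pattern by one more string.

Replace each of the 17 characters of ^~%^~^*^~%^^~%^~% in place — ^~% ^ ~^* ^~% ^ ^~% ^~% ^~% ^ ~^* ^~% ^~% ^ ~^* ^~% ^ ~^* — and concatenate.

^~%^~^*^~%^^~%^~%^~%^~^*^~%^~%^~^*^~%^~^*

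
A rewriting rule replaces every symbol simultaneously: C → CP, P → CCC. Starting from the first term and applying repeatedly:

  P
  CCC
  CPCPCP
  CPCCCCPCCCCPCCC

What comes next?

CPCCCCPCPCPCPCCCCPCPCPCPCCCCPCPCP

Applying the rule to each of the 15 symbols of CPCCCCPCCCCPCCC gives the pieces CP CCC CP CP CP CP CCC CP CP CP CP CCC CP CP CP, which concatenate to the answer.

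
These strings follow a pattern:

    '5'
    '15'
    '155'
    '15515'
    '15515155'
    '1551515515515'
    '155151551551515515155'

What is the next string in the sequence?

1551515515515155151551551515515515

This is a Fibonacci-style word recurrence s(k) = s(k−1)·s(k−2): e.g. 15·5 = 155.
The next term joins 155151551551515515155 and 1551515515515.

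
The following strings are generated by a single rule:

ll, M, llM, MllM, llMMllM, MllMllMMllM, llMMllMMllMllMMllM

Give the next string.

MllMllMMllMllMMllMMllMllMMllM

This is a Fibonacci-style word recurrence s(k) = s(k−2)·s(k−1): e.g. ll·M = llM.
So term 8 is MllMllMMllM·llMMllMMllMllMMllM.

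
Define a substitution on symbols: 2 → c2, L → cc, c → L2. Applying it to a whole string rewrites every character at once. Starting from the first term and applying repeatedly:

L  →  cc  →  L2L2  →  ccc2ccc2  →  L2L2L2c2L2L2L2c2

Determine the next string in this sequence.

ccc2ccc2ccc2L2c2ccc2ccc2ccc2L2c2

Applying the rule to each of the 16 symbols of L2L2L2c2L2L2L2c2 gives the pieces cc c2 cc c2 cc c2 L2 c2 cc c2 cc c2 cc c2 L2 c2, which concatenate to the answer.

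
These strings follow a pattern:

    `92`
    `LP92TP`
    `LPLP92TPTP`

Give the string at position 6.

Every step adds LP to the front and TP to the end of the previous string.
From LPLP92TPTP, 3 further steps: LPLP92TPTP → LPLPLP92TPTPTP → LPLPLPLP92TPTPTPTP → (answer).

LPLPLPLPLP92TPTPTPTPTP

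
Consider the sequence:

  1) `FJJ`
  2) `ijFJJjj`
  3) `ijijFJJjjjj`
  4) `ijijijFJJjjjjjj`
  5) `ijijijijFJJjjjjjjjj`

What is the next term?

ijijijijijFJJjjjjjjjjjj

Each term wraps the previous one in ij on the left and jj on the right.
One more step from ijijijijFJJjjjjjjjj gives the answer.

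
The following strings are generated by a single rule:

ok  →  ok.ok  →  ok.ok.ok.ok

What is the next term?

Every step duplicates the string with '.' between the halves.
Doubling ok.ok.ok.ok with '.' between the halves:

ok.ok.ok.ok.ok.ok.ok.ok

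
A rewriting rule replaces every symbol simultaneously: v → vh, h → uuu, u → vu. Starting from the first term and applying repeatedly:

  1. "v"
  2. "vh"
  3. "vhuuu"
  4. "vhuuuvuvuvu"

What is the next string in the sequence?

vhuuuvuvuvuvhvuvhvuvhvu

Expanding vhuuuvuvuvu: v→vh, h→uuu, u→vu, u→vu, u→vu, v→vh, u→vu, v→vh, u→vu, v→vh, u→vu. Concatenated: vh uuu vu vu vu vh vu vh vu vh vu.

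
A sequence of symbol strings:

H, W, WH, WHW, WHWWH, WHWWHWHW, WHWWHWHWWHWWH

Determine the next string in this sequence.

This is a Fibonacci-style word recurrence s(k) = s(k−1)·s(k−2): e.g. W·H = WH.
The next term joins WHWWHWHWWHWWH and WHWWHWHW.

WHWWHWHWWHWWHWHWWHWHW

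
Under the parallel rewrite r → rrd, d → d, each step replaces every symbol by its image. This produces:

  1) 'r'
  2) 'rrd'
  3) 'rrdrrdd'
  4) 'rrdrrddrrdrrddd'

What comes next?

Rewriting the 15 symbols of rrdrrddrrdrrddd one by one yields rrd rrd d rrd rrd d d rrd rrd d rrd rrd d d d; concatenated:

rrdrrddrrdrrdddrrdrrddrrdrrdddd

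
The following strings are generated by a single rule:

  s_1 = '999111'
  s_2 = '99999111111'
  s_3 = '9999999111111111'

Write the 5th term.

99999999999111111111111111

Each string has the form 9^{2n+1} 1^{3n} (n = 1, 2, …).
At n = 5 the blocks have lengths 11, 15.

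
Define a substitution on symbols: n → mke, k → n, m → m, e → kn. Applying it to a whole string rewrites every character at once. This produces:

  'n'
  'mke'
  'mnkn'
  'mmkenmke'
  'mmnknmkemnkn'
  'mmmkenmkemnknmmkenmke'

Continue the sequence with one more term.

Applying the rule to each of the 21 symbols of mmmkenmkemnknmmkenmke gives the pieces m m m n kn mke m n kn m mke n mke m m n kn mke m n kn, which concatenate to the answer.

mmmnknmkemnknmmkenmkemmnknmkemnkn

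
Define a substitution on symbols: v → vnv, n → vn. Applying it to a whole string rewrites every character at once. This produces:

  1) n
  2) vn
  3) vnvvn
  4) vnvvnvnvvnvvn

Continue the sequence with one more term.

vnvvnvnvvnvvnvnvvnvnvvnvvnvnvvnvvn

φ(vnvvnvnvvnvvn) expands symbol-by-symbol to vnv vn vnv vnv vn vnv vn vnv vnv vn vnv vnv vn; joining the 13 pieces gives the next term.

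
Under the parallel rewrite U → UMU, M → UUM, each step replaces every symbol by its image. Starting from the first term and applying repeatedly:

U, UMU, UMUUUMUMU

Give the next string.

UMUUUMUMUUMUUMUUUMUMUUUMUMU

Apply φ to UMUUUMUMU symbol by symbol: U→UMU, M→UUM, U→UMU, U→UMU, U→UMU, M→UUM, U→UMU, M→UUM, U→UMU; joined: UMU UUM UMU UMU UMU UUM UMU UUM UMU.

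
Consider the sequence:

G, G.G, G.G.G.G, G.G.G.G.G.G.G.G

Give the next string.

G.G.G.G.G.G.G.G.G.G.G.G.G.G.G.G

s(k+1) = s(k)·.·s(k) — each term doubles the last with '.' between the halves.
One more doubling of G.G.G.G.G.G.G.G gives the answer.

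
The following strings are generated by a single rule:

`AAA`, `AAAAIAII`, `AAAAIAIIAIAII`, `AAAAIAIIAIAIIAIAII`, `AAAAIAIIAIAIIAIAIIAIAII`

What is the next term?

The strings grow by a fixed suffix AIAII each time.
Applying this once more to AAAAIAIIAIAIIAIAIIAIAII:

AAAAIAIIAIAIIAIAIIAIAIIAIAII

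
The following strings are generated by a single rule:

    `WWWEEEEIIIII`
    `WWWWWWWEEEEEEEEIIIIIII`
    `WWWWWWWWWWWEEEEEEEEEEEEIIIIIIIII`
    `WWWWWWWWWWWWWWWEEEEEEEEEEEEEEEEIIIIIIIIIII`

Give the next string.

WWWWWWWWWWWWWWWWWWWEEEEEEEEEEEEEEEEEEEEIIIIIIIIIIIII

Reading off run lengths: W runs 3, 7, 11, 15; E runs 4, 8, 12, 16; I runs 5, 7, 9, 11 — each is linear in n (n = 1, 2, …).
For the next term, n = 5, so the run lengths are 19, 20, 13.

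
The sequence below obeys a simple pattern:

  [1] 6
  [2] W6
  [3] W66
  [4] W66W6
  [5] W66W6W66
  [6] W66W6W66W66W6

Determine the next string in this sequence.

W66W6W66W66W6W66W6W66

From term 3 onward, concatenate the last term with the second-to-last: W6·6 = W66, W66·W6 = W66W6, …
The next term joins W66W6W66W66W6 and W66W6W66.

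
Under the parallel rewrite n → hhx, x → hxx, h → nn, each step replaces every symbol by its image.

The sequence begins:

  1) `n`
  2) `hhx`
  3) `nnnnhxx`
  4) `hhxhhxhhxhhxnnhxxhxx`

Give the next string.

Replace each of the 20 characters of hhxhhxhhxhhxnnhxxhxx in place — nn nn hxx nn nn hxx nn nn hxx nn nn hxx hhx hhx nn hxx hxx nn hxx hxx — and concatenate.

nnnnhxxnnnnhxxnnnnhxxnnnnhxxhhxhhxnnhxxhxxnnhxxhxx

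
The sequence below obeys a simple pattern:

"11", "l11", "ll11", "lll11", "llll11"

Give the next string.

Every step adds l at the front: s(k+1) = l·s(k).
Applying this once more to llll11:

lllll11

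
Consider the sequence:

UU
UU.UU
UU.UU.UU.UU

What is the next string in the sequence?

s(k+1) = s(k)·.·s(k) — each term doubles the last with '.' between the halves.
Doubling UU.UU.UU.UU with '.' between the halves:

UU.UU.UU.UU.UU.UU.UU.UU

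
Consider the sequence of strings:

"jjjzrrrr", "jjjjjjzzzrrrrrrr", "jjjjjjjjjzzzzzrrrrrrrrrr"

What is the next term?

jjjjjjjjjjjjzzzzzzzrrrrrrrrrrrrr

Reading off run lengths: j runs 3, 6, 9; z runs 1, 3, 5; r runs 4, 7, 10 — each is linear in n (n = 1, 2, …).
Setting n = 4 gives 12, 7, 13 characters in each block.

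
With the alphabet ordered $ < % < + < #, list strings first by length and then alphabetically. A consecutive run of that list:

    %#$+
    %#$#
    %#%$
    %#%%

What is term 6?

Stepping forward 2 times from %#%%: %#%% → %#%+, then the target.

%#%#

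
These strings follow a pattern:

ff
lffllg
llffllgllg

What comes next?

lllffllgllgllg

Each term wraps the previous one in l on the left and llg on the right.
One more step from llffllgllg gives the answer.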